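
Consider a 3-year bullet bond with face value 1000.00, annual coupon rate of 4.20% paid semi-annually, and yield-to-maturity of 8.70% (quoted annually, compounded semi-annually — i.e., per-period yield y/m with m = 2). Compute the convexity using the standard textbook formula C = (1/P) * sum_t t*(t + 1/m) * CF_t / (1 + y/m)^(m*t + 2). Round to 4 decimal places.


Answer: Convexity = 8.9549

Derivation:
Coupon per period c = face * coupon_rate / m = 21.000000
Periods per year m = 2; per-period yield y/m = 0.043500
Number of cashflows N = 6
Cashflows (t years, CF_t, discount factor 1/(1+y/m)^(m*t), PV):
  t = 0.5000: CF_t = 21.000000, DF = 0.958313, PV = 20.124581
  t = 1.0000: CF_t = 21.000000, DF = 0.918365, PV = 19.285655
  t = 1.5000: CF_t = 21.000000, DF = 0.880081, PV = 18.481701
  t = 2.0000: CF_t = 21.000000, DF = 0.843393, PV = 17.711261
  t = 2.5000: CF_t = 21.000000, DF = 0.808235, PV = 16.972938
  t = 3.0000: CF_t = 1021.000000, DF = 0.774543, PV = 790.807941
Price P = sum_t PV_t = 883.384076
Convexity numerator sum_t t*(t + 1/m) * CF_t / (1+y/m)^(m*t + 2):
  t = 0.5000: term = 9.240850
  t = 1.0000: term = 26.566891
  t = 1.5000: term = 50.918814
  t = 2.0000: term = 81.326967
  t = 2.5000: term = 116.905080
  t = 3.0000: term = 7625.624464
Convexity = (1/P) * sum = 7910.583068 / 883.384076 = 8.954863


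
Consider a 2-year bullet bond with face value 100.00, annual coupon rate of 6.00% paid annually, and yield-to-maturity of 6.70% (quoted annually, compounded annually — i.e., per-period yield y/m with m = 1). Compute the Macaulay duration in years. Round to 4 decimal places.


Answer: Macaulay duration = 1.9430 years

Derivation:
Coupon per period c = face * coupon_rate / m = 6.000000
Periods per year m = 1; per-period yield y/m = 0.067000
Number of cashflows N = 2
Cashflows (t years, CF_t, discount factor 1/(1+y/m)^(m*t), PV):
  t = 1.0000: CF_t = 6.000000, DF = 0.937207, PV = 5.623243
  t = 2.0000: CF_t = 106.000000, DF = 0.878357, PV = 93.105862
Price P = sum_t PV_t = 98.729105
Macaulay numerator sum_t t * PV_t:
  t * PV_t at t = 1.0000: 5.623243
  t * PV_t at t = 2.0000: 186.211724
Macaulay duration D = (sum_t t * PV_t) / P = 191.834967 / 98.729105 = 1.943044


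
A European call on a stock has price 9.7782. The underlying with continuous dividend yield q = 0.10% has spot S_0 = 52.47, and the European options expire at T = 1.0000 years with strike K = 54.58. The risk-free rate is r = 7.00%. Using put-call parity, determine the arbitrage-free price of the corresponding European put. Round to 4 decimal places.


Put-call parity: C - P = S_0 * exp(-qT) - K * exp(-rT).
S_0 * exp(-qT) = 52.4700 * 0.99900050 = 52.41755623
K * exp(-rT) = 54.5800 * 0.93239382 = 50.89005469
P = C - S*exp(-qT) + K*exp(-rT)
P = 9.7782 - 52.41755623 + 50.89005469 = 8.2507

Answer: Put price = 8.2507


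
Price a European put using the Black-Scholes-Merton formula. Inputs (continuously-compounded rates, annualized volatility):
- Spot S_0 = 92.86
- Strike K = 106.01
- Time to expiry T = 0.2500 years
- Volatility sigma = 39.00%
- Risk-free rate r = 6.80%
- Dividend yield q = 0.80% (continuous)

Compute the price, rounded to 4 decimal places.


d1 = (ln(S/K) + (r - q + 0.5*sigma^2) * T) / (sigma * sqrt(T)) = -0.50475870
d2 = d1 - sigma * sqrt(T) = -0.69975870
exp(-rT) = 0.98314368; exp(-qT) = 0.99800200
P = K * exp(-rT) * N(-d2) - S_0 * exp(-qT) * N(-d1)
N(-d1) = 0.69313584; N(-d2) = 0.75796099
P = 106.0100 * 0.98314368 * 0.75796099 - 92.8600 * 0.99800200 * 0.69313584 = 14.7610

Answer: Price = 14.7610


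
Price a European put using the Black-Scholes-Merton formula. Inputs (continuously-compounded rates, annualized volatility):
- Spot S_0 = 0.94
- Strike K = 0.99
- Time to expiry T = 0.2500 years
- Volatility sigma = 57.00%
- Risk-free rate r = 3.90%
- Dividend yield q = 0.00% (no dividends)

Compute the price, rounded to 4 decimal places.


Answer: Price = 0.1302

Derivation:
d1 = (ln(S/K) + (r - q + 0.5*sigma^2) * T) / (sigma * sqrt(T)) = -0.00513182
d2 = d1 - sigma * sqrt(T) = -0.29013182
exp(-rT) = 0.99029738; exp(-qT) = 1.00000000
P = K * exp(-rT) * N(-d2) - S_0 * exp(-qT) * N(-d1)
N(-d1) = 0.50204729; N(-d2) = 0.61414230
P = 0.9900 * 0.99029738 * 0.61414230 - 0.9400 * 1.00000000 * 0.50204729 = 0.1302


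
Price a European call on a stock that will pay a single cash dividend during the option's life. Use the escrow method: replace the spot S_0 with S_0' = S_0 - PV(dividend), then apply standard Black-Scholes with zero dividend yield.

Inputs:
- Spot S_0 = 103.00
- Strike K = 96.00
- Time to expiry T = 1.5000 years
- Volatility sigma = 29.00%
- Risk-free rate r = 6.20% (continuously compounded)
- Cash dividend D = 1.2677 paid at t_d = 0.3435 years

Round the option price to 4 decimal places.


Answer: Price = 21.6550

Derivation:
PV(D) = D * exp(-r * t_d) = 1.2677 * 0.97892818 = 1.24098725
S_0' = S_0 - PV(D) = 103.0000 - 1.24098725 = 101.75901275
d1 = (ln(S_0'/K) + (r + sigma^2/2)*T) / (sigma*sqrt(T)) = 0.60345913
d2 = d1 - sigma*sqrt(T) = 0.24828311
exp(-rT) = 0.91119350
N(d1) = 0.72689835; N(d2) = 0.59804232
C = S_0' * N(d1) - K * exp(-rT) * N(d2) = 101.75901275 * 0.72689835 - 96.0000 * 0.91119350 * 0.59804232 = 21.6550


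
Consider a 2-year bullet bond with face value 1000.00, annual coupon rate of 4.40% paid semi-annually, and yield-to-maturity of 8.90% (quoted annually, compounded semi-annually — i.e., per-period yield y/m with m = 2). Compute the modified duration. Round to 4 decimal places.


Coupon per period c = face * coupon_rate / m = 22.000000
Periods per year m = 2; per-period yield y/m = 0.044500
Number of cashflows N = 4
Cashflows (t years, CF_t, discount factor 1/(1+y/m)^(m*t), PV):
  t = 0.5000: CF_t = 22.000000, DF = 0.957396, PV = 21.062709
  t = 1.0000: CF_t = 22.000000, DF = 0.916607, PV = 20.165351
  t = 1.5000: CF_t = 22.000000, DF = 0.877556, PV = 19.306224
  t = 2.0000: CF_t = 1022.000000, DF = 0.840168, PV = 858.651867
Price P = sum_t PV_t = 919.186152
First compute Macaulay numerator sum_t t * PV_t:
  t * PV_t at t = 0.5000: 10.531355
  t * PV_t at t = 1.0000: 20.165351
  t * PV_t at t = 1.5000: 28.959336
  t * PV_t at t = 2.0000: 1717.303734
Macaulay duration D = 1776.959776 / 919.186152 = 1.933188
Modified duration = D / (1 + y/m) = 1.933188 / (1 + 0.044500) = 1.850826

Answer: Modified duration = 1.8508


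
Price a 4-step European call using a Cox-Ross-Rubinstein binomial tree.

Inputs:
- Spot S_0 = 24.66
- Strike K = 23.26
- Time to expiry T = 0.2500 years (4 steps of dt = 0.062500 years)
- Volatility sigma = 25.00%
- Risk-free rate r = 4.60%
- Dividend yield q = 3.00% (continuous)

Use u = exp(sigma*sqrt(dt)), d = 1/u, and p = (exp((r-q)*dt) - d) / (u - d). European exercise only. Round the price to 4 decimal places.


dt = T/N = 0.062500
u = exp(sigma*sqrt(dt)) = 1.064494; d = 1/u = 0.939413
p = (exp((r-q)*dt) - d) / (u - d) = 0.492379
Discount per step: exp(-r*dt) = 0.997129
Stock lattice S(k, i) with i counting down-moves:
  k=0: S(0,0) = 24.6600
  k=1: S(1,0) = 26.2504; S(1,1) = 23.1659
  k=2: S(2,0) = 27.9434; S(2,1) = 24.6600; S(2,2) = 21.7624
  k=3: S(3,0) = 29.7456; S(3,1) = 26.2504; S(3,2) = 23.1659; S(3,3) = 20.4439
  k=4: S(4,0) = 31.6641; S(4,1) = 27.9434; S(4,2) = 24.6600; S(4,3) = 21.7624; S(4,4) = 19.2052
Terminal payoffs V(N, i) = max(S_T - K, 0):
  V(4,0) = 8.404067; V(4,1) = 4.683441; V(4,2) = 1.400000; V(4,3) = 0.000000; V(4,4) = 0.000000
Backward induction: V(k, i) = exp(-r*dt) * [p * V(k+1, i) + (1-p) * V(k+1, i+1)].
  V(3,0) = exp(-r*dt) * [p*8.404067 + (1-p)*4.683441] = 6.496694
  V(3,1) = exp(-r*dt) * [p*4.683441 + (1-p)*1.400000] = 3.008036
  V(3,2) = exp(-r*dt) * [p*1.400000 + (1-p)*0.000000] = 0.687351
  V(3,3) = exp(-r*dt) * [p*0.000000 + (1-p)*0.000000] = 0.000000
  V(2,0) = exp(-r*dt) * [p*6.496694 + (1-p)*3.008036] = 4.712210
  V(2,1) = exp(-r*dt) * [p*3.008036 + (1-p)*0.687351] = 1.824754
  V(2,2) = exp(-r*dt) * [p*0.687351 + (1-p)*0.000000] = 0.337466
  V(1,0) = exp(-r*dt) * [p*4.712210 + (1-p)*1.824754] = 3.237156
  V(1,1) = exp(-r*dt) * [p*1.824754 + (1-p)*0.337466] = 1.066704
  V(0,0) = exp(-r*dt) * [p*3.237156 + (1-p)*1.066704] = 2.129258

Answer: Price = V(0,0) = 2.1293


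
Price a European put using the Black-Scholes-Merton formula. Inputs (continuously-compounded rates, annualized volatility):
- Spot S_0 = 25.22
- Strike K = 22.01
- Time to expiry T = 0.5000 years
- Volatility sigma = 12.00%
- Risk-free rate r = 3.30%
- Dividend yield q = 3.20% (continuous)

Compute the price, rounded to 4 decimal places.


Answer: Price = 0.0446

Derivation:
d1 = (ln(S/K) + (r - q + 0.5*sigma^2) * T) / (sigma * sqrt(T)) = 1.65274938
d2 = d1 - sigma * sqrt(T) = 1.56789656
exp(-rT) = 0.98363538; exp(-qT) = 0.98412732
P = K * exp(-rT) * N(-d2) - S_0 * exp(-qT) * N(-d1)
N(-d1) = 0.04919094; N(-d2) = 0.05845264
P = 22.0100 * 0.98363538 * 0.05845264 - 25.2200 * 0.98412732 * 0.04919094 = 0.0446


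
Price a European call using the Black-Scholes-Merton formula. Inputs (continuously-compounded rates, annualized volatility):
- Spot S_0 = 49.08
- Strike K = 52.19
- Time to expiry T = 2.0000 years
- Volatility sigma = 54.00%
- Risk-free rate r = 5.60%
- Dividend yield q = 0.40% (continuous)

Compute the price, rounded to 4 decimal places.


d1 = (ln(S/K) + (r - q + 0.5*sigma^2) * T) / (sigma * sqrt(T)) = 0.43756909
d2 = d1 - sigma * sqrt(T) = -0.32610624
exp(-rT) = 0.89404426; exp(-qT) = 0.99203191
C = S_0 * exp(-qT) * N(d1) - K * exp(-rT) * N(d2)
N(d1) = 0.66915066; N(d2) = 0.37217199
C = 49.0800 * 0.99203191 * 0.66915066 - 52.1900 * 0.89404426 * 0.37217199 = 15.2146

Answer: Price = 15.2146


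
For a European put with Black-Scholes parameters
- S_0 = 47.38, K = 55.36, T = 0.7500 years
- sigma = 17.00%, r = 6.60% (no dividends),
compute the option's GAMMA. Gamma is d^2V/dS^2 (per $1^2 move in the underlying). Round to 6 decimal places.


d1 = -0.6474447527; d2 = -0.7946690714
phi(d1) = 0.3235081775; exp(-qT) = 1.0000000000; exp(-rT) = 0.9517051581
Gamma = exp(-qT) * phi(d1) / (S * sigma * sqrt(T)) = 1.0000000000 * 0.3235081775 / (47.3800 * 0.1700 * 0.8660254038) = 0.046378

Answer: Gamma = 0.046378


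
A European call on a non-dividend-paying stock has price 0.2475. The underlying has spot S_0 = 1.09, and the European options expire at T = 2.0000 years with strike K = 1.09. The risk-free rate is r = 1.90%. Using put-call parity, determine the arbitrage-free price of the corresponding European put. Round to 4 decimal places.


Put-call parity: C - P = S_0 * exp(-qT) - K * exp(-rT).
S_0 * exp(-qT) = 1.0900 * 1.00000000 = 1.09000000
K * exp(-rT) = 1.0900 * 0.96271294 = 1.04935711
P = C - S*exp(-qT) + K*exp(-rT)
P = 0.2475 - 1.09000000 + 1.04935711 = 0.2069

Answer: Put price = 0.2069


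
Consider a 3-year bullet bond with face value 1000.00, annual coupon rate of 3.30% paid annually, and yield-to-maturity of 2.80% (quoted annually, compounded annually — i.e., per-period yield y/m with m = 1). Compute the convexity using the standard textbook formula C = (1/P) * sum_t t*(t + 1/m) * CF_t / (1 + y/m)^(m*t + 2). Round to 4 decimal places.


Coupon per period c = face * coupon_rate / m = 33.000000
Periods per year m = 1; per-period yield y/m = 0.028000
Number of cashflows N = 3
Cashflows (t years, CF_t, discount factor 1/(1+y/m)^(m*t), PV):
  t = 1.0000: CF_t = 33.000000, DF = 0.972763, PV = 32.101167
  t = 2.0000: CF_t = 33.000000, DF = 0.946267, PV = 31.226816
  t = 3.0000: CF_t = 1033.000000, DF = 0.920493, PV = 950.869632
Price P = sum_t PV_t = 1014.197616
Convexity numerator sum_t t*(t + 1/m) * CF_t / (1+y/m)^(m*t + 2):
  t = 1.0000: term = 60.752561
  t = 2.0000: term = 177.293467
  t = 3.0000: term = 10797.320535
Convexity = (1/P) * sum = 11035.366563 / 1014.197616 = 10.880884

Answer: Convexity = 10.8809


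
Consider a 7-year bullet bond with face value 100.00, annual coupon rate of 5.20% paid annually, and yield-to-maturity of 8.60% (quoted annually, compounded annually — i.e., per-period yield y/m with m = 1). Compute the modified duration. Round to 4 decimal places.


Coupon per period c = face * coupon_rate / m = 5.200000
Periods per year m = 1; per-period yield y/m = 0.086000
Number of cashflows N = 7
Cashflows (t years, CF_t, discount factor 1/(1+y/m)^(m*t), PV):
  t = 1.0000: CF_t = 5.200000, DF = 0.920810, PV = 4.788214
  t = 2.0000: CF_t = 5.200000, DF = 0.847892, PV = 4.409036
  t = 3.0000: CF_t = 5.200000, DF = 0.780747, PV = 4.059886
  t = 4.0000: CF_t = 5.200000, DF = 0.718920, PV = 3.738385
  t = 5.0000: CF_t = 5.200000, DF = 0.661989, PV = 3.442344
  t = 6.0000: CF_t = 5.200000, DF = 0.609566, PV = 3.169745
  t = 7.0000: CF_t = 105.200000, DF = 0.561295, PV = 59.048241
Price P = sum_t PV_t = 82.655851
First compute Macaulay numerator sum_t t * PV_t:
  t * PV_t at t = 1.0000: 4.788214
  t * PV_t at t = 2.0000: 8.818073
  t * PV_t at t = 3.0000: 12.179659
  t * PV_t at t = 4.0000: 14.953541
  t * PV_t at t = 5.0000: 17.211718
  t * PV_t at t = 6.0000: 19.018473
  t * PV_t at t = 7.0000: 413.337685
Macaulay duration D = 490.307362 / 82.655851 = 5.931914
Modified duration = D / (1 + y/m) = 5.931914 / (1 + 0.086000) = 5.462167

Answer: Modified duration = 5.4622


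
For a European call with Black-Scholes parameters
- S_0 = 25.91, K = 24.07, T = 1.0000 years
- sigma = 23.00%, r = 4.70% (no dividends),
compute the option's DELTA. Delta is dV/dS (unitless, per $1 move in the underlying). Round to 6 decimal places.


Answer: Delta = 0.738790

Derivation:
d1 = 0.6396206208; d2 = 0.4096206208
phi(d1) = 0.3251411763; exp(-qT) = 1.0000000000; exp(-rT) = 0.9540873976
N(d1) = 0.7387903635
Delta = exp(-qT) * N(d1) = 1.0000000000 * 0.7387903635 = 0.738790


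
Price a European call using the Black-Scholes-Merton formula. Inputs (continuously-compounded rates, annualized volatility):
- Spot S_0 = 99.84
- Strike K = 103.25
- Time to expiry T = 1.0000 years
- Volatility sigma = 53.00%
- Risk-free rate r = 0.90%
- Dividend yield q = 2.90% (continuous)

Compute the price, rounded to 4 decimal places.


d1 = (ln(S/K) + (r - q + 0.5*sigma^2) * T) / (sigma * sqrt(T)) = 0.16389750
d2 = d1 - sigma * sqrt(T) = -0.36610250
exp(-rT) = 0.99104038; exp(-qT) = 0.97141646
C = S_0 * exp(-qT) * N(d1) - K * exp(-rT) * N(d2)
N(d1) = 0.56509408; N(d2) = 0.35714429
C = 99.8400 * 0.97141646 * 0.56509408 - 103.2500 * 0.99104038 * 0.35714429 = 18.2616

Answer: Price = 18.2616


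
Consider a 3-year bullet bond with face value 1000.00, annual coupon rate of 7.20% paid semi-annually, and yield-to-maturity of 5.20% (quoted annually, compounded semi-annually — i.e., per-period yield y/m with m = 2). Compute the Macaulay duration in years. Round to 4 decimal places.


Coupon per period c = face * coupon_rate / m = 36.000000
Periods per year m = 2; per-period yield y/m = 0.026000
Number of cashflows N = 6
Cashflows (t years, CF_t, discount factor 1/(1+y/m)^(m*t), PV):
  t = 0.5000: CF_t = 36.000000, DF = 0.974659, PV = 35.087719
  t = 1.0000: CF_t = 36.000000, DF = 0.949960, PV = 34.198557
  t = 1.5000: CF_t = 36.000000, DF = 0.925887, PV = 33.331927
  t = 2.0000: CF_t = 36.000000, DF = 0.902424, PV = 32.487258
  t = 2.5000: CF_t = 36.000000, DF = 0.879555, PV = 31.663994
  t = 3.0000: CF_t = 1036.000000, DF = 0.857266, PV = 888.128058
Price P = sum_t PV_t = 1054.897513
Macaulay numerator sum_t t * PV_t:
  t * PV_t at t = 0.5000: 17.543860
  t * PV_t at t = 1.0000: 34.198557
  t * PV_t at t = 1.5000: 49.997890
  t * PV_t at t = 2.0000: 64.974516
  t * PV_t at t = 2.5000: 79.159985
  t * PV_t at t = 3.0000: 2664.384175
Macaulay duration D = (sum_t t * PV_t) / P = 2910.258983 / 1054.897513 = 2.758807

Answer: Macaulay duration = 2.7588 years


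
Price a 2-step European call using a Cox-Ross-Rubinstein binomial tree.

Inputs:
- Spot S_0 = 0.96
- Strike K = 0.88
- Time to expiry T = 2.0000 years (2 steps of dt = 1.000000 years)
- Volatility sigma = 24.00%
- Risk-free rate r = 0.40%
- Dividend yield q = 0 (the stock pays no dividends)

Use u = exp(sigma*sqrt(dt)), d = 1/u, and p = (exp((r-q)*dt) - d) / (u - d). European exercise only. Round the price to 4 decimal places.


dt = T/N = 1.000000
u = exp(sigma*sqrt(dt)) = 1.271249; d = 1/u = 0.786628
p = (exp((r-q)*dt) - d) / (u - d) = 0.448557
Discount per step: exp(-r*dt) = 0.996008
Stock lattice S(k, i) with i counting down-moves:
  k=0: S(0,0) = 0.9600
  k=1: S(1,0) = 1.2204; S(1,1) = 0.7552
  k=2: S(2,0) = 1.5514; S(2,1) = 0.9600; S(2,2) = 0.5940
Terminal payoffs V(N, i) = max(S_T - K, 0):
  V(2,0) = 0.671431; V(2,1) = 0.080000; V(2,2) = 0.000000
Backward induction: V(k, i) = exp(-r*dt) * [p * V(k+1, i) + (1-p) * V(k+1, i+1)].
  V(1,0) = exp(-r*dt) * [p*0.671431 + (1-p)*0.080000] = 0.343912
  V(1,1) = exp(-r*dt) * [p*0.080000 + (1-p)*0.000000] = 0.035741
  V(0,0) = exp(-r*dt) * [p*0.343912 + (1-p)*0.035741] = 0.173279

Answer: Price = V(0,0) = 0.1733


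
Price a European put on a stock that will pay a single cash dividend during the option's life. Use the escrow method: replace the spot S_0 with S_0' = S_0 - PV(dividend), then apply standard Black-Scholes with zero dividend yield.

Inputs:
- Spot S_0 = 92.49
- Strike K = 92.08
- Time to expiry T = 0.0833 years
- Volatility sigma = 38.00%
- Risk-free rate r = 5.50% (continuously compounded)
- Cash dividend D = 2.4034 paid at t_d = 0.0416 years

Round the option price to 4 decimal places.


Answer: Price = 4.8066

Derivation:
PV(D) = D * exp(-r * t_d) = 2.4034 * 0.99771462 = 2.39790731
S_0' = S_0 - PV(D) = 92.4900 - 2.39790731 = 90.09209269
d1 = (ln(S_0'/K) + (r + sigma^2/2)*T) / (sigma*sqrt(T)) = -0.10239020
d2 = d1 - sigma*sqrt(T) = -0.21206481
exp(-rT) = 0.99542898
N(-d1) = 0.54077652; N(-d2) = 0.58397176
P = K * exp(-rT) * N(-d2) - S_0' * N(-d1) = 92.0800 * 0.99542898 * 0.58397176 - 90.09209269 * 0.54077652 = 4.8066


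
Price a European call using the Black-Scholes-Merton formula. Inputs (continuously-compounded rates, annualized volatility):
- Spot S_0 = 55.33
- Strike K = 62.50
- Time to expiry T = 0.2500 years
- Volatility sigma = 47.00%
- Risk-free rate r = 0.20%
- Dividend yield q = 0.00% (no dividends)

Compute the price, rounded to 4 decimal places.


Answer: Price = 2.6541

Derivation:
d1 = (ln(S/K) + (r - q + 0.5*sigma^2) * T) / (sigma * sqrt(T)) = -0.39888851
d2 = d1 - sigma * sqrt(T) = -0.63388851
exp(-rT) = 0.99950012; exp(-qT) = 1.00000000
C = S_0 * exp(-qT) * N(d1) - K * exp(-rT) * N(d2)
N(d1) = 0.34498768; N(d2) = 0.26307679
C = 55.3300 * 1.00000000 * 0.34498768 - 62.5000 * 0.99950012 * 0.26307679 = 2.6541


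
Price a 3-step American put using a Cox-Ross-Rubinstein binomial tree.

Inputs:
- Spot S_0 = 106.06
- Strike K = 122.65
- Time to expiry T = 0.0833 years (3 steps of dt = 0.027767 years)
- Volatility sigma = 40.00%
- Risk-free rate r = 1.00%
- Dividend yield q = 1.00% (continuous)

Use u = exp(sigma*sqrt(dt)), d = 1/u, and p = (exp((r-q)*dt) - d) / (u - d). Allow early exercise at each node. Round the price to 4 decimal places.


Answer: Price = V(0,0) = 17.3611

Derivation:
dt = T/N = 0.027767
u = exp(sigma*sqrt(dt)) = 1.068925; d = 1/u = 0.935519
p = (exp((r-q)*dt) - d) / (u - d) = 0.483343
Discount per step: exp(-r*dt) = 0.999722
Stock lattice S(k, i) with i counting down-moves:
  k=0: S(0,0) = 106.0600
  k=1: S(1,0) = 113.3702; S(1,1) = 99.2212
  k=2: S(2,0) = 121.1842; S(2,1) = 106.0600; S(2,2) = 92.8234
  k=3: S(3,0) = 129.5368; S(3,1) = 113.3702; S(3,2) = 99.2212; S(3,3) = 86.8381
Terminal payoffs V(N, i) = max(K - S_T, 0):
  V(3,0) = 0.000000; V(3,1) = 9.279830; V(3,2) = 23.428806; V(3,3) = 35.811943
Backward induction: V(k, i) = exp(-r*dt) * [p * V(k+1, i) + (1-p) * V(k+1, i+1)]; then take max(V_cont, immediate exercise) for American.
  V(2,0) = exp(-r*dt) * [p*0.000000 + (1-p)*9.279830] = 4.793160; exercise = 1.465808; V(2,0) = max -> 4.793160
  V(2,1) = exp(-r*dt) * [p*9.279830 + (1-p)*23.428806] = 16.585394; exercise = 16.590000; V(2,1) = max -> 16.590000
  V(2,2) = exp(-r*dt) * [p*23.428806 + (1-p)*35.811943] = 29.818362; exercise = 29.826642; V(2,2) = max -> 29.826642
  V(1,0) = exp(-r*dt) * [p*4.793160 + (1-p)*16.590000] = 10.885059; exercise = 9.279830; V(1,0) = max -> 10.885059
  V(1,1) = exp(-r*dt) * [p*16.590000 + (1-p)*29.826642] = 23.422302; exercise = 23.428806; V(1,1) = max -> 23.428806
  V(0,0) = exp(-r*dt) * [p*10.885059 + (1-p)*23.428806] = 17.361055; exercise = 16.590000; V(0,0) = max -> 17.361055


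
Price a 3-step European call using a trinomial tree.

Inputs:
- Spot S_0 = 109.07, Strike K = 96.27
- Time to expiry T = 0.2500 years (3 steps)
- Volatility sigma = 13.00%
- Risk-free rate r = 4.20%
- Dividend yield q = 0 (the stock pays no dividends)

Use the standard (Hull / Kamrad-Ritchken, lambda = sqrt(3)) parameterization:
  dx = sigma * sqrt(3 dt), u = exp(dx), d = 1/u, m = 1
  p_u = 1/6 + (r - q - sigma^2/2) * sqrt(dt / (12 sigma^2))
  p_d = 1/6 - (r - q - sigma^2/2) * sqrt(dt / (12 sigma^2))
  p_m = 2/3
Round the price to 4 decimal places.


dt = T/N = 0.083333; dx = sigma*sqrt(3*dt) = 0.065000
u = exp(dx) = 1.067159; d = 1/u = 0.937067
p_u = 0.188173, p_m = 0.666667, p_d = 0.145160
Discount per step: exp(-r*dt) = 0.996506
Stock lattice S(k, j) with j the centered position index:
  k=0: S(0,+0) = 109.0700
  k=1: S(1,-1) = 102.2059; S(1,+0) = 109.0700; S(1,+1) = 116.3950
  k=2: S(2,-2) = 95.7739; S(2,-1) = 102.2059; S(2,+0) = 109.0700; S(2,+1) = 116.3950; S(2,+2) = 124.2120
  k=3: S(3,-3) = 89.7466; S(3,-2) = 95.7739; S(3,-1) = 102.2059; S(3,+0) = 109.0700; S(3,+1) = 116.3950; S(3,+2) = 124.2120; S(3,+3) = 132.5540
Terminal payoffs V(N, j) = max(S_T - K, 0):
  V(3,-3) = 0.000000; V(3,-2) = 0.000000; V(3,-1) = 5.935948; V(3,+0) = 12.800000; V(3,+1) = 20.125035; V(3,+2) = 27.942012; V(3,+3) = 36.283969
Backward induction: V(k, j) = exp(-r*dt) * [p_u * V(k+1, j+1) + p_m * V(k+1, j) + p_d * V(k+1, j-1)]
  V(2,-2) = exp(-r*dt) * [p_u*5.935948 + p_m*0.000000 + p_d*0.000000] = 1.113083
  V(2,-1) = exp(-r*dt) * [p_u*12.800000 + p_m*5.935948 + p_d*0.000000] = 6.343672
  V(2,+0) = exp(-r*dt) * [p_u*20.125035 + p_m*12.800000 + p_d*5.935948] = 13.135931
  V(2,+1) = exp(-r*dt) * [p_u*27.942012 + p_m*20.125035 + p_d*12.800000] = 20.460937
  V(2,+2) = exp(-r*dt) * [p_u*36.283969 + p_m*27.942012 + p_d*20.125035] = 28.277883
  V(1,-1) = exp(-r*dt) * [p_u*13.135931 + p_m*6.343672 + p_d*1.113083] = 6.838542
  V(1,+0) = exp(-r*dt) * [p_u*20.460937 + p_m*13.135931 + p_d*6.343672] = 13.481067
  V(1,+1) = exp(-r*dt) * [p_u*28.277883 + p_m*20.460937 + p_d*13.135931] = 20.795663
  V(0,+0) = exp(-r*dt) * [p_u*20.795663 + p_m*13.481067 + p_d*6.838542] = 13.844705

Answer: Price = V(0,0) = 13.8447


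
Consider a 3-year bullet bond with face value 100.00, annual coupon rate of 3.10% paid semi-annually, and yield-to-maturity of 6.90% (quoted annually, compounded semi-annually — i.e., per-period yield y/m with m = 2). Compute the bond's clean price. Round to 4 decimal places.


Coupon per period c = face * coupon_rate / m = 1.550000
Periods per year m = 2; per-period yield y/m = 0.034500
Number of cashflows N = 6
Cashflows (t years, CF_t, discount factor 1/(1+y/m)^(m*t), PV):
  t = 0.5000: CF_t = 1.550000, DF = 0.966651, PV = 1.498308
  t = 1.0000: CF_t = 1.550000, DF = 0.934413, PV = 1.448341
  t = 1.5000: CF_t = 1.550000, DF = 0.903251, PV = 1.400039
  t = 2.0000: CF_t = 1.550000, DF = 0.873128, PV = 1.353349
  t = 2.5000: CF_t = 1.550000, DF = 0.844010, PV = 1.308215
  t = 3.0000: CF_t = 101.550000, DF = 0.815863, PV = 82.850848
Price P = sum_t PV_t = 89.859100

Answer: Price = 89.8591


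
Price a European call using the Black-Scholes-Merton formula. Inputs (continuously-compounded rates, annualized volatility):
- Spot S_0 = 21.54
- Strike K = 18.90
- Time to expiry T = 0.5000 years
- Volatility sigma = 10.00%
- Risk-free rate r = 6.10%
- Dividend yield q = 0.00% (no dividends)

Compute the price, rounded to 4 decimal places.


d1 = (ln(S/K) + (r - q + 0.5*sigma^2) * T) / (sigma * sqrt(T)) = 2.31577117
d2 = d1 - sigma * sqrt(T) = 2.24506049
exp(-rT) = 0.96996043; exp(-qT) = 1.00000000
C = S_0 * exp(-qT) * N(d1) - K * exp(-rT) * N(d2)
N(d1) = 0.98971462; N(d2) = 0.98761788
C = 21.5400 * 1.00000000 * 0.98971462 - 18.9000 * 0.96996043 * 0.98761788 = 3.2132

Answer: Price = 3.2132


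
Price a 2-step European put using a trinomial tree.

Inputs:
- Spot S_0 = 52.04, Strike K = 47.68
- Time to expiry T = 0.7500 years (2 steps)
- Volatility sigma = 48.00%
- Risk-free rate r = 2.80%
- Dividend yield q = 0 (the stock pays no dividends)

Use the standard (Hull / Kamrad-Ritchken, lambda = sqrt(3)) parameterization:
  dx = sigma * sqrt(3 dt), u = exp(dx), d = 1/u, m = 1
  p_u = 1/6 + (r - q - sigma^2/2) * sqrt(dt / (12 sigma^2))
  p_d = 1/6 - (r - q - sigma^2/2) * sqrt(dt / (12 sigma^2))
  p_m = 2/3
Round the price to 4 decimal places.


dt = T/N = 0.375000; dx = sigma*sqrt(3*dt) = 0.509117
u = exp(dx) = 1.663821; d = 1/u = 0.601026
p_u = 0.134552, p_m = 0.666667, p_d = 0.198781
Discount per step: exp(-r*dt) = 0.989555
Stock lattice S(k, j) with j the centered position index:
  k=0: S(0,+0) = 52.0400
  k=1: S(1,-1) = 31.2774; S(1,+0) = 52.0400; S(1,+1) = 86.5853
  k=2: S(2,-2) = 18.7985; S(2,-1) = 31.2774; S(2,+0) = 52.0400; S(2,+1) = 86.5853; S(2,+2) = 144.0624
Terminal payoffs V(N, j) = max(K - S_T, 0):
  V(2,-2) = 28.881466; V(2,-1) = 16.402601; V(2,+0) = 0.000000; V(2,+1) = 0.000000; V(2,+2) = 0.000000
Backward induction: V(k, j) = exp(-r*dt) * [p_u * V(k+1, j+1) + p_m * V(k+1, j) + p_d * V(k+1, j-1)]
  V(1,-1) = exp(-r*dt) * [p_u*0.000000 + p_m*16.402601 + p_d*28.881466] = 16.501973
  V(1,+0) = exp(-r*dt) * [p_u*0.000000 + p_m*0.000000 + p_d*16.402601] = 3.226471
  V(1,+1) = exp(-r*dt) * [p_u*0.000000 + p_m*0.000000 + p_d*0.000000] = 0.000000
  V(0,+0) = exp(-r*dt) * [p_u*0.000000 + p_m*3.226471 + p_d*16.501973] = 5.374531

Answer: Price = V(0,0) = 5.3745


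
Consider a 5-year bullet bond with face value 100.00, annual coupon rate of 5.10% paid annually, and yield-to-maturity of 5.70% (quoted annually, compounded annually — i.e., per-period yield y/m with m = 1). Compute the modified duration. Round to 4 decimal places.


Coupon per period c = face * coupon_rate / m = 5.100000
Periods per year m = 1; per-period yield y/m = 0.057000
Number of cashflows N = 5
Cashflows (t years, CF_t, discount factor 1/(1+y/m)^(m*t), PV):
  t = 1.0000: CF_t = 5.100000, DF = 0.946074, PV = 4.824976
  t = 2.0000: CF_t = 5.100000, DF = 0.895056, PV = 4.564784
  t = 3.0000: CF_t = 5.100000, DF = 0.846789, PV = 4.318622
  t = 4.0000: CF_t = 5.100000, DF = 0.801125, PV = 4.085735
  t = 5.0000: CF_t = 105.100000, DF = 0.757923, PV = 79.657703
Price P = sum_t PV_t = 97.451821
First compute Macaulay numerator sum_t t * PV_t:
  t * PV_t at t = 1.0000: 4.824976
  t * PV_t at t = 2.0000: 9.129567
  t * PV_t at t = 3.0000: 12.955867
  t * PV_t at t = 4.0000: 16.342941
  t * PV_t at t = 5.0000: 398.288515
Macaulay duration D = 441.541867 / 97.451821 = 4.530873
Modified duration = D / (1 + y/m) = 4.530873 / (1 + 0.057000) = 4.286541

Answer: Modified duration = 4.2865


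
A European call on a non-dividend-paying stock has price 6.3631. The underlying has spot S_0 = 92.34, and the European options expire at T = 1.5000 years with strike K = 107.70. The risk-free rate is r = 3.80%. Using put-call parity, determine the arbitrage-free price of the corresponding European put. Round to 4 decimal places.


Put-call parity: C - P = S_0 * exp(-qT) - K * exp(-rT).
S_0 * exp(-qT) = 92.3400 * 1.00000000 = 92.34000000
K * exp(-rT) = 107.7000 * 0.94459407 = 101.73278127
P = C - S*exp(-qT) + K*exp(-rT)
P = 6.3631 - 92.34000000 + 101.73278127 = 15.7559

Answer: Put price = 15.7559


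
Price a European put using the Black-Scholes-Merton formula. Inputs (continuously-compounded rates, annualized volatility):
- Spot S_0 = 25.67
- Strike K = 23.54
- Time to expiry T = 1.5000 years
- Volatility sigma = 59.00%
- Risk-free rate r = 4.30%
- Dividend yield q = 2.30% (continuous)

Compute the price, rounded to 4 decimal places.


d1 = (ln(S/K) + (r - q + 0.5*sigma^2) * T) / (sigma * sqrt(T)) = 0.52269190
d2 = d1 - sigma * sqrt(T) = -0.19990757
exp(-rT) = 0.93753611; exp(-qT) = 0.96608834
P = K * exp(-rT) * N(-d2) - S_0 * exp(-qT) * N(-d1)
N(-d1) = 0.30059434; N(-d2) = 0.57922357
P = 23.5400 * 0.93753611 * 0.57922357 - 25.6700 * 0.96608834 * 0.30059434 = 5.3286

Answer: Price = 5.3286


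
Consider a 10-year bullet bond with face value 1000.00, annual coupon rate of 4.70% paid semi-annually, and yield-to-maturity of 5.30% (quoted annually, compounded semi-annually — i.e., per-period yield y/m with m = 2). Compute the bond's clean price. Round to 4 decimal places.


Coupon per period c = face * coupon_rate / m = 23.500000
Periods per year m = 2; per-period yield y/m = 0.026500
Number of cashflows N = 20
Cashflows (t years, CF_t, discount factor 1/(1+y/m)^(m*t), PV):
  t = 0.5000: CF_t = 23.500000, DF = 0.974184, PV = 22.893327
  t = 1.0000: CF_t = 23.500000, DF = 0.949035, PV = 22.302315
  t = 1.5000: CF_t = 23.500000, DF = 0.924535, PV = 21.726562
  t = 2.0000: CF_t = 23.500000, DF = 0.900667, PV = 21.165671
  t = 2.5000: CF_t = 23.500000, DF = 0.877415, PV = 20.619261
  t = 3.0000: CF_t = 23.500000, DF = 0.854764, PV = 20.086957
  t = 3.5000: CF_t = 23.500000, DF = 0.832698, PV = 19.568394
  t = 4.0000: CF_t = 23.500000, DF = 0.811201, PV = 19.063219
  t = 4.5000: CF_t = 23.500000, DF = 0.790259, PV = 18.571085
  t = 5.0000: CF_t = 23.500000, DF = 0.769858, PV = 18.091656
  t = 5.5000: CF_t = 23.500000, DF = 0.749983, PV = 17.624604
  t = 6.0000: CF_t = 23.500000, DF = 0.730622, PV = 17.169609
  t = 6.5000: CF_t = 23.500000, DF = 0.711760, PV = 16.726361
  t = 7.0000: CF_t = 23.500000, DF = 0.693385, PV = 16.294555
  t = 7.5000: CF_t = 23.500000, DF = 0.675485, PV = 15.873897
  t = 8.0000: CF_t = 23.500000, DF = 0.658047, PV = 15.464098
  t = 8.5000: CF_t = 23.500000, DF = 0.641059, PV = 15.064879
  t = 9.0000: CF_t = 23.500000, DF = 0.624509, PV = 14.675966
  t = 9.5000: CF_t = 23.500000, DF = 0.608387, PV = 14.297093
  t = 10.0000: CF_t = 1023.500000, DF = 0.592681, PV = 606.608893
Price P = sum_t PV_t = 953.888403

Answer: Price = 953.8884


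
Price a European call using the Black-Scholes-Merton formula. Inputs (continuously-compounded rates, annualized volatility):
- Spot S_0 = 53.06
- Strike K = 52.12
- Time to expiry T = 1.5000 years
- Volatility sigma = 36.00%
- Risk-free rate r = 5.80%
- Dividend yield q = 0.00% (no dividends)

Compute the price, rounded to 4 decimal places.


Answer: Price = 11.6820

Derivation:
d1 = (ln(S/K) + (r - q + 0.5*sigma^2) * T) / (sigma * sqrt(T)) = 0.45831449
d2 = d1 - sigma * sqrt(T) = 0.01740634
exp(-rT) = 0.91667710; exp(-qT) = 1.00000000
C = S_0 * exp(-qT) * N(d1) - K * exp(-rT) * N(d2)
N(d1) = 0.67663674; N(d2) = 0.50694377
C = 53.0600 * 1.00000000 * 0.67663674 - 52.1200 * 0.91667710 * 0.50694377 = 11.6820


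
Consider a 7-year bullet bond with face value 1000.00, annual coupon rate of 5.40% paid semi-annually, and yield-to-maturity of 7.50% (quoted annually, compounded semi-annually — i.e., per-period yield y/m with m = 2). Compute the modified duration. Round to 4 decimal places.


Coupon per period c = face * coupon_rate / m = 27.000000
Periods per year m = 2; per-period yield y/m = 0.037500
Number of cashflows N = 14
Cashflows (t years, CF_t, discount factor 1/(1+y/m)^(m*t), PV):
  t = 0.5000: CF_t = 27.000000, DF = 0.963855, PV = 26.024096
  t = 1.0000: CF_t = 27.000000, DF = 0.929017, PV = 25.083466
  t = 1.5000: CF_t = 27.000000, DF = 0.895438, PV = 24.176835
  t = 2.0000: CF_t = 27.000000, DF = 0.863073, PV = 23.302974
  t = 2.5000: CF_t = 27.000000, DF = 0.831878, PV = 22.460697
  t = 3.0000: CF_t = 27.000000, DF = 0.801810, PV = 21.648865
  t = 3.5000: CF_t = 27.000000, DF = 0.772829, PV = 20.866376
  t = 4.0000: CF_t = 27.000000, DF = 0.744895, PV = 20.112170
  t = 4.5000: CF_t = 27.000000, DF = 0.717971, PV = 19.385224
  t = 5.0000: CF_t = 27.000000, DF = 0.692020, PV = 18.684553
  t = 5.5000: CF_t = 27.000000, DF = 0.667008, PV = 18.009208
  t = 6.0000: CF_t = 27.000000, DF = 0.642899, PV = 17.358272
  t = 6.5000: CF_t = 27.000000, DF = 0.619662, PV = 16.730865
  t = 7.0000: CF_t = 1027.000000, DF = 0.597264, PV = 613.390391
Price P = sum_t PV_t = 887.233992
First compute Macaulay numerator sum_t t * PV_t:
  t * PV_t at t = 0.5000: 13.012048
  t * PV_t at t = 1.0000: 25.083466
  t * PV_t at t = 1.5000: 36.265253
  t * PV_t at t = 2.0000: 46.605947
  t * PV_t at t = 2.5000: 56.151744
  t * PV_t at t = 3.0000: 64.946595
  t * PV_t at t = 3.5000: 73.032316
  t * PV_t at t = 4.0000: 80.448678
  t * PV_t at t = 4.5000: 87.233506
  t * PV_t at t = 5.0000: 93.422765
  t * PV_t at t = 5.5000: 99.050642
  t * PV_t at t = 6.0000: 104.149634
  t * PV_t at t = 6.5000: 108.750622
  t * PV_t at t = 7.0000: 4293.732736
Macaulay duration D = 5181.885952 / 887.233992 = 5.840495
Modified duration = D / (1 + y/m) = 5.840495 / (1 + 0.037500) = 5.629393

Answer: Modified duration = 5.6294


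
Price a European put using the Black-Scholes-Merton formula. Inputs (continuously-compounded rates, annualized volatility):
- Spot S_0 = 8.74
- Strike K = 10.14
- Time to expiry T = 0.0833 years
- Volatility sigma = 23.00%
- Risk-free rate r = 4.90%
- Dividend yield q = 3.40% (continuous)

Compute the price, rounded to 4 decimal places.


d1 = (ln(S/K) + (r - q + 0.5*sigma^2) * T) / (sigma * sqrt(T)) = -2.18621045
d2 = d1 - sigma * sqrt(T) = -2.25259245
exp(-rT) = 0.99592662; exp(-qT) = 0.99717181
P = K * exp(-rT) * N(-d2) - S_0 * exp(-qT) * N(-d1)
N(-d1) = 0.98559989; N(-d2) = 0.98785757
P = 10.1400 * 0.99592662 * 0.98785757 - 8.7400 * 0.99717181 * 0.98559989 = 1.3863

Answer: Price = 1.3863


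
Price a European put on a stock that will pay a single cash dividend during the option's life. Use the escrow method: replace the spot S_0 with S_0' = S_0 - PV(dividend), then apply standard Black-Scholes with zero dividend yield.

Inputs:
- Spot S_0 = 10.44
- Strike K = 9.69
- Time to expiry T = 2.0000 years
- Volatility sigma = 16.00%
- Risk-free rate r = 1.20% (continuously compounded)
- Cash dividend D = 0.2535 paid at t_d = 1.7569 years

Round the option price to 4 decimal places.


PV(D) = D * exp(-r * t_d) = 0.2535 * 0.97913789 = 0.24821145
S_0' = S_0 - PV(D) = 10.4400 - 0.24821145 = 10.19178855
d1 = (ln(S_0'/K) + (r + sigma^2/2)*T) / (sigma*sqrt(T)) = 0.44233032
d2 = d1 - sigma*sqrt(T) = 0.21605615
exp(-rT) = 0.97628571
N(-d1) = 0.32912510; N(-d2) = 0.41447199
P = K * exp(-rT) * N(-d2) - S_0' * N(-d1) = 9.6900 * 0.97628571 * 0.41447199 - 10.19178855 * 0.32912510 = 0.5666

Answer: Price = 0.5666


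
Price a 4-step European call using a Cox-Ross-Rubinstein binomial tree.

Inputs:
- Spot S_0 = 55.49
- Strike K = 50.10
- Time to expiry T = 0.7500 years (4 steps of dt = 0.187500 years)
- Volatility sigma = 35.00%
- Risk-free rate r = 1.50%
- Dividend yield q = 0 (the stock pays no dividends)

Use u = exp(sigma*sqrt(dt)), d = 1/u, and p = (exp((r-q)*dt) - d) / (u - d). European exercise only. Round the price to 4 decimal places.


Answer: Price = V(0,0) = 9.9924

Derivation:
dt = T/N = 0.187500
u = exp(sigma*sqrt(dt)) = 1.163642; d = 1/u = 0.859371
p = (exp((r-q)*dt) - d) / (u - d) = 0.471440
Discount per step: exp(-r*dt) = 0.997191
Stock lattice S(k, i) with i counting down-moves:
  k=0: S(0,0) = 55.4900
  k=1: S(1,0) = 64.5705; S(1,1) = 47.6865
  k=2: S(2,0) = 75.1369; S(2,1) = 55.4900; S(2,2) = 40.9804
  k=3: S(3,0) = 87.4324; S(3,1) = 64.5705; S(3,2) = 47.6865; S(3,3) = 35.2174
  k=4: S(4,0) = 101.7400; S(4,1) = 75.1369; S(4,2) = 55.4900; S(4,3) = 40.9804; S(4,4) = 30.2648
Terminal payoffs V(N, i) = max(S_T - K, 0):
  V(4,0) = 51.640007; V(4,1) = 25.036895; V(4,2) = 5.390000; V(4,3) = 0.000000; V(4,4) = 0.000000
Backward induction: V(k, i) = exp(-r*dt) * [p * V(k+1, i) + (1-p) * V(k+1, i+1)].
  V(3,0) = exp(-r*dt) * [p*51.640007 + (1-p)*25.036895] = 37.473129
  V(3,1) = exp(-r*dt) * [p*25.036895 + (1-p)*5.390000] = 14.611184
  V(3,2) = exp(-r*dt) * [p*5.390000 + (1-p)*0.000000] = 2.533926
  V(3,3) = exp(-r*dt) * [p*0.000000 + (1-p)*0.000000] = 0.000000
  V(2,0) = exp(-r*dt) * [p*37.473129 + (1-p)*14.611184] = 25.317916
  V(2,1) = exp(-r*dt) * [p*14.611184 + (1-p)*2.533926] = 8.204523
  V(2,2) = exp(-r*dt) * [p*2.533926 + (1-p)*0.000000] = 1.191239
  V(1,0) = exp(-r*dt) * [p*25.317916 + (1-p)*8.204523] = 16.226762
  V(1,1) = exp(-r*dt) * [p*8.204523 + (1-p)*1.191239] = 4.484951
  V(0,0) = exp(-r*dt) * [p*16.226762 + (1-p)*4.484951] = 9.992369


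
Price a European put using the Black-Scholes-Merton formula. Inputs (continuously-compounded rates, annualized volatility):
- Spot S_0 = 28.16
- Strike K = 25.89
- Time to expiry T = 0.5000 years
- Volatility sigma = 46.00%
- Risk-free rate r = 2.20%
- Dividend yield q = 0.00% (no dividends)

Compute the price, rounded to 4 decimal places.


d1 = (ln(S/K) + (r - q + 0.5*sigma^2) * T) / (sigma * sqrt(T)) = 0.45484102
d2 = d1 - sigma * sqrt(T) = 0.12957190
exp(-rT) = 0.98906028; exp(-qT) = 1.00000000
P = K * exp(-rT) * N(-d2) - S_0 * exp(-qT) * N(-d1)
N(-d1) = 0.32461181; N(-d2) = 0.44845257
P = 25.8900 * 0.98906028 * 0.44845257 - 28.1600 * 1.00000000 * 0.32461181 = 2.3424

Answer: Price = 2.3424


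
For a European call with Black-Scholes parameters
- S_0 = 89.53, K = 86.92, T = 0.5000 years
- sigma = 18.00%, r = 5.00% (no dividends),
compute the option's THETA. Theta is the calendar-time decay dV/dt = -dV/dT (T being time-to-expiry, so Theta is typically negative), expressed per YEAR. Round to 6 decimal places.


d1 = 0.4925046599; d2 = 0.3652254393
phi(d1) = 0.3533773004; exp(-qT) = 1.0000000000; exp(-rT) = 0.9753099120
Theta = -S*exp(-qT)*phi(d1)*sigma/(2*sqrt(T)) - r*K*exp(-rT)*N(d2) + q*S*exp(-qT)*N(d1)
N(d1) = 0.6888186857; N(d2) = 0.6425284349; sqrt(T) = 0.7071067812
Term 1 = -89.5300 * 1.0000000000 * 0.3533773004 * 0.1800 / (2 * 0.7071067812) = -4.0268433978
Term 2 = -0.0500 * 86.9200 * 0.9753099120 * 0.6425284349 = -2.7234832707
Term 3 = 0 (no dividend yield, q = 0)
Theta = -4.0268433978 + (-2.7234832707) + (0.0000000000) = -6.750327

Answer: Theta = -6.750327


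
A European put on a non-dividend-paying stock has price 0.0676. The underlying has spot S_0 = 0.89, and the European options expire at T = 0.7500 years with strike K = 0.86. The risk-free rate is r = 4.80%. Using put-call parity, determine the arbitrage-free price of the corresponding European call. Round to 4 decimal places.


Put-call parity: C - P = S_0 * exp(-qT) - K * exp(-rT).
S_0 * exp(-qT) = 0.8900 * 1.00000000 = 0.89000000
K * exp(-rT) = 0.8600 * 0.96464029 = 0.82959065
C = P + S*exp(-qT) - K*exp(-rT)
C = 0.0676 + 0.89000000 - 0.82959065 = 0.1280

Answer: Call price = 0.1280


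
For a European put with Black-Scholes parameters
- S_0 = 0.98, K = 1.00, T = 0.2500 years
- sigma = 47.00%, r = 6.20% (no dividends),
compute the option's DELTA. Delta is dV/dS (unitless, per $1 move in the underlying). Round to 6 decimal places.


Answer: Delta = -0.461169

Derivation:
d1 = 0.0974884795; d2 = -0.1375115205
phi(d1) = 0.3970510032; exp(-qT) = 1.0000000000; exp(-rT) = 0.9846195068
N(-d1) = 0.4611692413
Delta = -exp(-qT) * N(-d1) = -1.0000000000 * 0.4611692413 = -0.461169


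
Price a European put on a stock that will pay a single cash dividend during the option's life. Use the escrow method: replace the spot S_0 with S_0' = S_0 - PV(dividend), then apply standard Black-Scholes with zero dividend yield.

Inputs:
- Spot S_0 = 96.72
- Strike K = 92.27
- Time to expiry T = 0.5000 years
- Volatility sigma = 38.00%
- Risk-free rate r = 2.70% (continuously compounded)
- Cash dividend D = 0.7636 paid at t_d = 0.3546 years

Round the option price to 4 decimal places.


Answer: Price = 7.7178

Derivation:
PV(D) = D * exp(-r * t_d) = 0.7636 * 0.99047149 = 0.75632403
S_0' = S_0 - PV(D) = 96.7200 - 0.75632403 = 95.96367597
d1 = (ln(S_0'/K) + (r + sigma^2/2)*T) / (sigma*sqrt(T)) = 0.33066800
d2 = d1 - sigma*sqrt(T) = 0.06196743
exp(-rT) = 0.98659072
N(-d1) = 0.37044764; N(-d2) = 0.47529439
P = K * exp(-rT) * N(-d2) - S_0' * N(-d1) = 92.2700 * 0.98659072 * 0.47529439 - 95.96367597 * 0.37044764 = 7.7178


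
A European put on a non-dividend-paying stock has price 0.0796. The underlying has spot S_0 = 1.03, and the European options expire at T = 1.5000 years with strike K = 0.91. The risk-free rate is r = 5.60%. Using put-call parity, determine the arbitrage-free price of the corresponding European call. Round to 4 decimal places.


Put-call parity: C - P = S_0 * exp(-qT) - K * exp(-rT).
S_0 * exp(-qT) = 1.0300 * 1.00000000 = 1.03000000
K * exp(-rT) = 0.9100 * 0.91943126 = 0.83668244
C = P + S*exp(-qT) - K*exp(-rT)
C = 0.0796 + 1.03000000 - 0.83668244 = 0.2729

Answer: Call price = 0.2729
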